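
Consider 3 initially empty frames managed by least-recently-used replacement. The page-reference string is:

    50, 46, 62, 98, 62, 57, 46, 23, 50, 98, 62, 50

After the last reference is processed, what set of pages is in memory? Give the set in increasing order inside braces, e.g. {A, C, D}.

{50, 62, 98}

50 -> miss, frames (50)
46 -> miss, frames (50 46)
62 -> miss, frames (50 46 62)
98 -> miss, evict 50, frames (46 62 98)
62 -> hit
57 -> miss, evict 46, frames (98 62 57)
46 -> miss, evict 98, frames (62 57 46)
23 -> miss, evict 62, frames (57 46 23)
50 -> miss, evict 57, frames (46 23 50)
98 -> miss, evict 46, frames (23 50 98)
62 -> miss, evict 23, frames (50 98 62)
50 -> hit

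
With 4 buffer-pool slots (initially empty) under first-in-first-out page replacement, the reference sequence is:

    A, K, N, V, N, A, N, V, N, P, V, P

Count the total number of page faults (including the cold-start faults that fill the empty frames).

A → miss, frames {A}
K → miss, frames {A,K}
N → miss, frames {A,K,N}
V → miss, frames {A,K,N,V}
N → hit
A → hit
N → hit
V → hit
N → hit
P → miss, evict A, frames {K,N,V,P}
V → hit
P → hit
Page faults: 5.

5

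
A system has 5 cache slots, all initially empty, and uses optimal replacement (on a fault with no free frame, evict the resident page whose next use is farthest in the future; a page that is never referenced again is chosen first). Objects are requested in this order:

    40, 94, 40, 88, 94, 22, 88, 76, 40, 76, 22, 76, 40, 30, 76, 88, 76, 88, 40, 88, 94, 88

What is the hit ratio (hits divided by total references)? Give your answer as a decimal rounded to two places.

0.73

40 -> fault, frames [40]
94 -> fault, frames [40, 94]
40 -> hit
88 -> fault, frames [40, 94, 88]
94 -> hit
22 -> fault, frames [40, 94, 88, 22]
88 -> hit
76 -> fault, frames [40, 94, 88, 22, 76]
40 -> hit
76 -> hit
22 -> hit
76 -> hit
40 -> hit
30 -> fault, evict 22, frames [40, 94, 88, 76, 30]
76 -> hit
88 -> hit
76 -> hit
88 -> hit
40 -> hit
88 -> hit
94 -> hit
88 -> hit
Hits: 16 of 22 references → 16/22 = 0.7273.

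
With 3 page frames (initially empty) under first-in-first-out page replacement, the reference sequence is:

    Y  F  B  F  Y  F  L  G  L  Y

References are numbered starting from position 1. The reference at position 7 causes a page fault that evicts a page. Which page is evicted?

Y

pos 1: Y: fault, frames {Y}
pos 2: F: fault, frames {Y,F}
pos 3: B: fault, frames {Y,F,B}
pos 4: F: hit
pos 5: Y: hit
pos 6: F: hit
pos 7: L: fault, evict Y, frames {F,B,L}
At position 7, page Y is evicted.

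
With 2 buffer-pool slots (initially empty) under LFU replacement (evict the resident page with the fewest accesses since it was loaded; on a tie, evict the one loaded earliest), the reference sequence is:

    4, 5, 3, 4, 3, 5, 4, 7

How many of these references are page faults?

4 -> miss, frames {4}
5 -> miss, frames {4,5}
3 -> miss, evict 4, frames {5,3}
4 -> miss, evict 5, frames {3,4}
3 -> hit
5 -> miss, evict 4, frames {3,5}
4 -> miss, evict 5, frames {3,4}
7 -> miss, evict 4, frames {3,7}
Page faults: 7.

7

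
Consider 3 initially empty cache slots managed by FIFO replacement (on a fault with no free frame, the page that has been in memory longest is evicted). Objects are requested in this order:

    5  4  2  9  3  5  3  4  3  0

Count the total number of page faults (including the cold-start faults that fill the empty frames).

8

5: miss, frames [5]
4: miss, frames [5, 4]
2: miss, frames [5, 4, 2]
9: miss, evict 5, frames [4, 2, 9]
3: miss, evict 4, frames [2, 9, 3]
5: miss, evict 2, frames [9, 3, 5]
3: hit
4: miss, evict 9, frames [3, 5, 4]
3: hit
0: miss, evict 3, frames [5, 4, 0]
Page faults: 8.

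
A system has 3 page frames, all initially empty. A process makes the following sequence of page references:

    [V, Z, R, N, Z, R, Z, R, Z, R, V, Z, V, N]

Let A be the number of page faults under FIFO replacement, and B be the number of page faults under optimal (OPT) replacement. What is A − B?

1

Under FIFO: F F F F . . . . . . F F . . → 6 faults.
Under OPT: F F F F . . . . . . F . . . → 5 faults.
A − B = 6 − 5 = 1.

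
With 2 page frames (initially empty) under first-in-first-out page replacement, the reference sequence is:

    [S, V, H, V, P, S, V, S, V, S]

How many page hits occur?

4

S -> fault, frames {S}
V -> fault, frames {S,V}
H -> fault, evict S, frames {V,H}
V -> hit
P -> fault, evict V, frames {H,P}
S -> fault, evict H, frames {P,S}
V -> fault, evict P, frames {S,V}
S -> hit
V -> hit
S -> hit
Hits: 4.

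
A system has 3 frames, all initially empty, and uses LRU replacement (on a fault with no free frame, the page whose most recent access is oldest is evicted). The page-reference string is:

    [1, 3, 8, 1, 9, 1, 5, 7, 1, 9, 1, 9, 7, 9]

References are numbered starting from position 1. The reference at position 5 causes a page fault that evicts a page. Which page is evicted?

pos 1: 1 -> fault, frames {1}
pos 2: 3 -> fault, frames {1,3}
pos 3: 8 -> fault, frames {1,3,8}
pos 4: 1 -> hit
pos 5: 9 -> fault, evict 3, frames {8,1,9}
At position 5, page 3 is evicted.

3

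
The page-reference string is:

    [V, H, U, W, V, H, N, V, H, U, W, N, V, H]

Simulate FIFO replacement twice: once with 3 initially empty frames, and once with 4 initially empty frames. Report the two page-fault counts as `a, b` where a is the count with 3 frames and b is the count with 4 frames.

3 frames: F F F F F F F . . F F . F F → 11 faults.
4 frames: F F F F . . F F F F F F F F → 12 faults.
12 > 11: adding a frame increased faults — Belady's anomaly.

11, 12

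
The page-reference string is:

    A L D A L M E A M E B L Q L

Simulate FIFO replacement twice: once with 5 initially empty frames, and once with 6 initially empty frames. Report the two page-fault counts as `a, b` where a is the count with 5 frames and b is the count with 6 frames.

8, 7

5 frames: F F F . . F F . . . F . F F → 8 faults.
6 frames: F F F . . F F . . . F . F . → 7 faults.
7 < 8: adding a frame reduced faults, as is typical.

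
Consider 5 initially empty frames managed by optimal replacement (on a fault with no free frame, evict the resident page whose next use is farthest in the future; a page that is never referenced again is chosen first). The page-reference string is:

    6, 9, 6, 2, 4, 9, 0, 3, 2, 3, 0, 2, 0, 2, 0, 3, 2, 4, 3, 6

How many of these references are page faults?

6

6: fault, frames {6}
9: fault, frames {6,9}
6: hit
2: fault, frames {6,9,2}
4: fault, frames {6,9,2,4}
9: hit
0: fault, frames {6,9,2,4,0}
3: fault, evict 9, frames {6,2,4,0,3}
2: hit
3: hit
0: hit
2: hit
0: hit
2: hit
0: hit
3: hit
2: hit
4: hit
3: hit
6: hit
Page faults: 6.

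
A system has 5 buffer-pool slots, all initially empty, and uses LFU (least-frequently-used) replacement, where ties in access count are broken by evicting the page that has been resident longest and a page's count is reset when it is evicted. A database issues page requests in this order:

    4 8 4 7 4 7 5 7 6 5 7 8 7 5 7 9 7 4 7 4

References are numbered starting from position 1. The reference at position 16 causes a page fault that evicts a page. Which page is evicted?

pos 1: 4: miss, frames [4]
pos 2: 8: miss, frames [4, 8]
pos 3: 4: hit
pos 4: 7: miss, frames [4, 8, 7]
pos 5: 4: hit
pos 6: 7: hit
pos 7: 5: miss, frames [4, 8, 7, 5]
pos 8: 7: hit
pos 9: 6: miss, frames [4, 8, 7, 5, 6]
pos 10: 5: hit
pos 11: 7: hit
pos 12: 8: hit
pos 13: 7: hit
pos 14: 5: hit
pos 15: 7: hit
pos 16: 9: miss, evict 6, frames [4, 8, 7, 5, 9]
At position 16, page 6 is evicted.

6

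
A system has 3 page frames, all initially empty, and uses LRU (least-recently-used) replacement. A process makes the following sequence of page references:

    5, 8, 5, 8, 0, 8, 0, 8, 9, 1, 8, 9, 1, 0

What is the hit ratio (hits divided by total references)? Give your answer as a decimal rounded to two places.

0.57

5: miss, frames (5)
8: miss, frames (5 8)
5: hit
8: hit
0: miss, frames (5 8 0)
8: hit
0: hit
8: hit
9: miss, evict 5, frames (0 8 9)
1: miss, evict 0, frames (8 9 1)
8: hit
9: hit
1: hit
0: miss, evict 8, frames (9 1 0)
Hits: 8 of 14 references → 8/14 = 0.5714.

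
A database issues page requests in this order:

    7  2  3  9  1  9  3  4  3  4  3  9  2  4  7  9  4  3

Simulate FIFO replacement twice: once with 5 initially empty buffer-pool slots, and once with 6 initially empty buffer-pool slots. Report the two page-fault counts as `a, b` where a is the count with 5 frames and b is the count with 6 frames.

7, 6

5 frames: F F F F F . . F . . . . . . F . . . → 7 faults.
6 frames: F F F F F . . F . . . . . . . . . . → 6 faults.
6 < 7: adding a frame reduced faults, as is typical.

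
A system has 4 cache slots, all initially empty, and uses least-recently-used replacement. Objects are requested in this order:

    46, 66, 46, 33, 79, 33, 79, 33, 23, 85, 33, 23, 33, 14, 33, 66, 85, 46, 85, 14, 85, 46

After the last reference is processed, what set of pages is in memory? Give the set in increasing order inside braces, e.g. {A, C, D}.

46 -> fault, frames [46]
66 -> fault, frames [46, 66]
46 -> hit
33 -> fault, frames [66, 46, 33]
79 -> fault, frames [66, 46, 33, 79]
33 -> hit
79 -> hit
33 -> hit
23 -> fault, evict 66, frames [46, 79, 33, 23]
85 -> fault, evict 46, frames [79, 33, 23, 85]
33 -> hit
23 -> hit
33 -> hit
14 -> fault, evict 79, frames [85, 23, 33, 14]
33 -> hit
66 -> fault, evict 85, frames [23, 14, 33, 66]
85 -> fault, evict 23, frames [14, 33, 66, 85]
46 -> fault, evict 14, frames [33, 66, 85, 46]
85 -> hit
14 -> fault, evict 33, frames [66, 46, 85, 14]
85 -> hit
46 -> hit

{14, 46, 66, 85}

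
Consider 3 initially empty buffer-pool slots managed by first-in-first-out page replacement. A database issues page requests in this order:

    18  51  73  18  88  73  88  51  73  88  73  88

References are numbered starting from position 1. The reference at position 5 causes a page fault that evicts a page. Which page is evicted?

pos 1: 18 → fault, frames [18]
pos 2: 51 → fault, frames [18, 51]
pos 3: 73 → fault, frames [18, 51, 73]
pos 4: 18 → hit
pos 5: 88 → fault, evict 18, frames [51, 73, 88]
At position 5, page 18 is evicted.

18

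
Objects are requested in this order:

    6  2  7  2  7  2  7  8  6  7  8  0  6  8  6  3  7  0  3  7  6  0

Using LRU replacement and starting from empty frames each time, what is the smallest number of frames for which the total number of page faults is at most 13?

f=1: 22 faults
f=2: 17 faults
f=3: 12 faults
f=4: 8 faults
f=5: 6 faults
f=6: 6 faults
Smallest f with faults ≤ 13 is 3.

3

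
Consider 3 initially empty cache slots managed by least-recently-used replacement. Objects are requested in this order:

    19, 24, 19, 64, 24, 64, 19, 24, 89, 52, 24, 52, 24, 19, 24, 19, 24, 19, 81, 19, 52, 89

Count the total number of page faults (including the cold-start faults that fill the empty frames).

9

19 → miss, frames [19]
24 → miss, frames [19, 24]
19 → hit
64 → miss, frames [24, 19, 64]
24 → hit
64 → hit
19 → hit
24 → hit
89 → miss, evict 64, frames [19, 24, 89]
52 → miss, evict 19, frames [24, 89, 52]
24 → hit
52 → hit
24 → hit
19 → miss, evict 89, frames [52, 24, 19]
24 → hit
19 → hit
24 → hit
19 → hit
81 → miss, evict 52, frames [24, 19, 81]
19 → hit
52 → miss, evict 24, frames [81, 19, 52]
89 → miss, evict 81, frames [19, 52, 89]
Page faults: 9.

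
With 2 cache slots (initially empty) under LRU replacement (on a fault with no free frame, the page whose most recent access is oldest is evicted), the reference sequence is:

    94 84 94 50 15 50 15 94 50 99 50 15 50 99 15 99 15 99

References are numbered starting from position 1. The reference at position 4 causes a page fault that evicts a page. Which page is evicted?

pos 1: 94 -> fault, frames [94]
pos 2: 84 -> fault, frames [94, 84]
pos 3: 94 -> hit
pos 4: 50 -> fault, evict 84, frames [94, 50]
At position 4, page 84 is evicted.

84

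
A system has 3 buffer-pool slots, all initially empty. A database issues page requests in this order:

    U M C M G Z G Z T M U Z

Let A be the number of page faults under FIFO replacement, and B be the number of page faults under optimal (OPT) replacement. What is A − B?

2

Under FIFO: F F F . F F . . F F F F → 9 faults.
Under OPT: F F F . F F . . F . F . → 7 faults.
A − B = 9 − 7 = 2.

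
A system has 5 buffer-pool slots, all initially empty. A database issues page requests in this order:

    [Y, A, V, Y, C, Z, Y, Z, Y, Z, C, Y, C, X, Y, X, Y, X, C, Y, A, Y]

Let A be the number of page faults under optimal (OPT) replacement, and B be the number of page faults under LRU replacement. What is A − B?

Under OPT: F F F . F F . . . . . . . F . . . . . . . . → 6 faults.
Under LRU: F F F . F F . . . . . . . F . . . . . . F . → 7 faults.
A − B = 6 − 7 = -1.

-1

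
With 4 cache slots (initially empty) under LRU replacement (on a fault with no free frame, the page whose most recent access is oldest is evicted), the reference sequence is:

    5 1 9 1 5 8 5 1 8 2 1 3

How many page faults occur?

5 -> fault, frames (5)
1 -> fault, frames (5 1)
9 -> fault, frames (5 1 9)
1 -> hit
5 -> hit
8 -> fault, frames (9 1 5 8)
5 -> hit
1 -> hit
8 -> hit
2 -> fault, evict 9, frames (5 1 8 2)
1 -> hit
3 -> fault, evict 5, frames (8 2 1 3)
Page faults: 6.

6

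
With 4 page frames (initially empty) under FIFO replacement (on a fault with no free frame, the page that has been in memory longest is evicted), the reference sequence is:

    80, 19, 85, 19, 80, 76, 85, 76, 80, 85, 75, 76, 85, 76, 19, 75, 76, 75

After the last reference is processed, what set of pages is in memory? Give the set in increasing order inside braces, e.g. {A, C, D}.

80: miss, frames (80)
19: miss, frames (80 19)
85: miss, frames (80 19 85)
19: hit
80: hit
76: miss, frames (80 19 85 76)
85: hit
76: hit
80: hit
85: hit
75: miss, evict 80, frames (19 85 76 75)
76: hit
85: hit
76: hit
19: hit
75: hit
76: hit
75: hit

{19, 75, 76, 85}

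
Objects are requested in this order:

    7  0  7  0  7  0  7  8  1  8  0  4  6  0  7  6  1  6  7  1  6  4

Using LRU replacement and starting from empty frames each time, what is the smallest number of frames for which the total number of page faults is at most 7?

6

f=1: 22 faults
f=2: 15 faults
f=3: 10 faults
f=4: 9 faults
f=5: 8 faults
f=6: 6 faults
Smallest f with faults ≤ 7 is 6.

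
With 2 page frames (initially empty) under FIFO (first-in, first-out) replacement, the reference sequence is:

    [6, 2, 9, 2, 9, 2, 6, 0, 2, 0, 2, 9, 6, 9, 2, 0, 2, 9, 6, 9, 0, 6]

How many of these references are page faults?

13

6 → fault, frames [6]
2 → fault, frames [6, 2]
9 → fault, evict 6, frames [2, 9]
2 → hit
9 → hit
2 → hit
6 → fault, evict 2, frames [9, 6]
0 → fault, evict 9, frames [6, 0]
2 → fault, evict 6, frames [0, 2]
0 → hit
2 → hit
9 → fault, evict 0, frames [2, 9]
6 → fault, evict 2, frames [9, 6]
9 → hit
2 → fault, evict 9, frames [6, 2]
0 → fault, evict 6, frames [2, 0]
2 → hit
9 → fault, evict 2, frames [0, 9]
6 → fault, evict 0, frames [9, 6]
9 → hit
0 → fault, evict 9, frames [6, 0]
6 → hit
Page faults: 13.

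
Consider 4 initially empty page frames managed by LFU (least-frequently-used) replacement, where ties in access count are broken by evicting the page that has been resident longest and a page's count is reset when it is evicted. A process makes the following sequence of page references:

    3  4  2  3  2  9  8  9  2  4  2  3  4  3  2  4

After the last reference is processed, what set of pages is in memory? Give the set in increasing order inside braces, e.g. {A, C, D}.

{2, 3, 4, 9}

3 -> fault, frames {3}
4 -> fault, frames {3,4}
2 -> fault, frames {3,4,2}
3 -> hit
2 -> hit
9 -> fault, frames {3,4,2,9}
8 -> fault, evict 4, frames {3,2,9,8}
9 -> hit
2 -> hit
4 -> fault, evict 8, frames {3,2,9,4}
2 -> hit
3 -> hit
4 -> hit
3 -> hit
2 -> hit
4 -> hit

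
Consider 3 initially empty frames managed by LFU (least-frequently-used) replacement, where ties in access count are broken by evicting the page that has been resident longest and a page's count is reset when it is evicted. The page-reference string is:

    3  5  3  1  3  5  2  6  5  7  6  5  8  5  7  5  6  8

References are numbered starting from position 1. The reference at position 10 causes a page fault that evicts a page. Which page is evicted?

pos 1: 3: miss, frames {3}
pos 2: 5: miss, frames {3,5}
pos 3: 3: hit
pos 4: 1: miss, frames {3,5,1}
pos 5: 3: hit
pos 6: 5: hit
pos 7: 2: miss, evict 1, frames {3,5,2}
pos 8: 6: miss, evict 2, frames {3,5,6}
pos 9: 5: hit
pos 10: 7: miss, evict 6, frames {3,5,7}
At position 10, page 6 is evicted.

6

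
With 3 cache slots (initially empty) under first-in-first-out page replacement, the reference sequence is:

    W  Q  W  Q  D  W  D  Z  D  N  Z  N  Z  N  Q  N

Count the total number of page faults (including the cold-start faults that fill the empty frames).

W → miss, frames {W}
Q → miss, frames {W,Q}
W → hit
Q → hit
D → miss, frames {W,Q,D}
W → hit
D → hit
Z → miss, evict W, frames {Q,D,Z}
D → hit
N → miss, evict Q, frames {D,Z,N}
Z → hit
N → hit
Z → hit
N → hit
Q → miss, evict D, frames {Z,N,Q}
N → hit
Page faults: 6.

6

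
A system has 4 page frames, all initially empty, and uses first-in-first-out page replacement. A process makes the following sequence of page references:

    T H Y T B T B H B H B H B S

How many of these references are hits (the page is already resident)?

9

T → fault, frames {T}
H → fault, frames {T,H}
Y → fault, frames {T,H,Y}
T → hit
B → fault, frames {T,H,Y,B}
T → hit
B → hit
H → hit
B → hit
H → hit
B → hit
H → hit
B → hit
S → fault, evict T, frames {H,Y,B,S}
Hits: 9.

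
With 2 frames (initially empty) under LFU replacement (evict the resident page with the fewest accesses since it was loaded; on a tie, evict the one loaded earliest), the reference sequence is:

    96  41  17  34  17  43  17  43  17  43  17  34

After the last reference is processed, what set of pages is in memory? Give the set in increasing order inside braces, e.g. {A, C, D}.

{17, 34}

96 → miss, frames [96]
41 → miss, frames [96, 41]
17 → miss, evict 96, frames [41, 17]
34 → miss, evict 41, frames [17, 34]
17 → hit
43 → miss, evict 34, frames [17, 43]
17 → hit
43 → hit
17 → hit
43 → hit
17 → hit
34 → miss, evict 43, frames [17, 34]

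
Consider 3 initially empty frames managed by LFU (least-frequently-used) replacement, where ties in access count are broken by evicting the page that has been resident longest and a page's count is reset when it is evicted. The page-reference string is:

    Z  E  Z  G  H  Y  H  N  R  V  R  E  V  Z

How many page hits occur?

3

Z → miss, frames (Z)
E → miss, frames (Z E)
Z → hit
G → miss, frames (Z E G)
H → miss, evict E, frames (Z G H)
Y → miss, evict G, frames (Z H Y)
H → hit
N → miss, evict Y, frames (Z H N)
R → miss, evict N, frames (Z H R)
V → miss, evict R, frames (Z H V)
R → miss, evict V, frames (Z H R)
E → miss, evict R, frames (Z H E)
V → miss, evict E, frames (Z H V)
Z → hit
Hits: 3.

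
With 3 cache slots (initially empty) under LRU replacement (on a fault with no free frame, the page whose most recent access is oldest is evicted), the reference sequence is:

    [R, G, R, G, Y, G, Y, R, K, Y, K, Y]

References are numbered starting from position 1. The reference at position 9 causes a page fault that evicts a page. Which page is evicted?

G

pos 1: R: fault, frames (R)
pos 2: G: fault, frames (R G)
pos 3: R: hit
pos 4: G: hit
pos 5: Y: fault, frames (R G Y)
pos 6: G: hit
pos 7: Y: hit
pos 8: R: hit
pos 9: K: fault, evict G, frames (Y R K)
At position 9, page G is evicted.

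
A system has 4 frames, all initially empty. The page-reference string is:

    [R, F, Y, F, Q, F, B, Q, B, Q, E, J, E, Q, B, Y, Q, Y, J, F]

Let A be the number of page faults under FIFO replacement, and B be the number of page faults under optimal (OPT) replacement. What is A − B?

1

Under FIFO: F F F . F . F . . . F F . . . F F . . F → 10 faults.
Under OPT: F F F . F . F . . . F F . . . F . . . F → 9 faults.
A − B = 10 − 9 = 1.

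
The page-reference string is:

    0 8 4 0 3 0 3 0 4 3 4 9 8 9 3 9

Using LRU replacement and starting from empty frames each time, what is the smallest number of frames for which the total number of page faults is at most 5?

5

f=1: 16 faults
f=2: 10 faults
f=3: 7 faults
f=4: 6 faults
f=5: 5 faults
Smallest f with faults ≤ 5 is 5.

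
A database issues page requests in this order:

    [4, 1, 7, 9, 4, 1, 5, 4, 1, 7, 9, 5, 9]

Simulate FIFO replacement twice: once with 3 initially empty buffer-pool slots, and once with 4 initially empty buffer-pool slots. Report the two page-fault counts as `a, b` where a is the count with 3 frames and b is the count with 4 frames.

3 frames: F F F F F F F . . F F . . → 9 faults.
4 frames: F F F F . . F F F F F F . → 10 faults.
10 > 9: adding a frame increased faults — Belady's anomaly.

9, 10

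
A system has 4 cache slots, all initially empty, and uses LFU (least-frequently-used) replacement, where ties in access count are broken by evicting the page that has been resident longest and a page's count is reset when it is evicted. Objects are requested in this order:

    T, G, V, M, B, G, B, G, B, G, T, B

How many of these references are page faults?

T → miss, frames {T}
G → miss, frames {T,G}
V → miss, frames {T,G,V}
M → miss, frames {T,G,V,M}
B → miss, evict T, frames {G,V,M,B}
G → hit
B → hit
G → hit
B → hit
G → hit
T → miss, evict V, frames {G,M,B,T}
B → hit
Page faults: 6.

6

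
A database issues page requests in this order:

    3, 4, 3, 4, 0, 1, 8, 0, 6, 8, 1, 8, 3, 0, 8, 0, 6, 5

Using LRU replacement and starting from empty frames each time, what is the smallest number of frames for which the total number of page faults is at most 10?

f=1: 18 faults
f=2: 14 faults
f=3: 11 faults
f=4: 10 faults
f=5: 8 faults
f=6: 7 faults
f=7: 7 faults
Smallest f with faults ≤ 10 is 4.

4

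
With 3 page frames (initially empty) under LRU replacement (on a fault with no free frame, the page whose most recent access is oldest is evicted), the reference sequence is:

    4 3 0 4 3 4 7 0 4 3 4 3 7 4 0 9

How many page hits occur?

7

4: miss, frames {4}
3: miss, frames {4,3}
0: miss, frames {4,3,0}
4: hit
3: hit
4: hit
7: miss, evict 0, frames {3,4,7}
0: miss, evict 3, frames {4,7,0}
4: hit
3: miss, evict 7, frames {0,4,3}
4: hit
3: hit
7: miss, evict 0, frames {4,3,7}
4: hit
0: miss, evict 3, frames {7,4,0}
9: miss, evict 7, frames {4,0,9}
Hits: 7.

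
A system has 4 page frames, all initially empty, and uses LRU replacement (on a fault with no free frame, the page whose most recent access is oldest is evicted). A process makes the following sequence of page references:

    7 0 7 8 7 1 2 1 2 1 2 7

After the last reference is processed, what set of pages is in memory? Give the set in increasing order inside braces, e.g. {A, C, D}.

{1, 2, 7, 8}

7: fault, frames [7]
0: fault, frames [7, 0]
7: hit
8: fault, frames [0, 7, 8]
7: hit
1: fault, frames [0, 8, 7, 1]
2: fault, evict 0, frames [8, 7, 1, 2]
1: hit
2: hit
1: hit
2: hit
7: hit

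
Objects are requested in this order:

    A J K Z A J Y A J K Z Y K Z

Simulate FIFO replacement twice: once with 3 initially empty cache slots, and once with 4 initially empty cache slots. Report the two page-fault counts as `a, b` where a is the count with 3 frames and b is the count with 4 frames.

9, 10

3 frames: F F F F F F F . . F F . . . → 9 faults.
4 frames: F F F F . . F F F F F F . . → 10 faults.
10 > 9: adding a frame increased faults — Belady's anomaly.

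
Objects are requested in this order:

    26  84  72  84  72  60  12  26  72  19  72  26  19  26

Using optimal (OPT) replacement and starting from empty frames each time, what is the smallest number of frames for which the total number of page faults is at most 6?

3

f=1: 14 faults
f=2: 8 faults
f=3: 6 faults
f=4: 6 faults
f=5: 6 faults
f=6: 6 faults
Smallest f with faults ≤ 6 is 3.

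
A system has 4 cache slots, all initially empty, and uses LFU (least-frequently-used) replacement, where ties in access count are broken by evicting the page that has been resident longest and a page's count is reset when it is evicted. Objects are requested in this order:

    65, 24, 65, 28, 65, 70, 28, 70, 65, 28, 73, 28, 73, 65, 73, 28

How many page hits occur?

65 → fault, frames [65]
24 → fault, frames [65, 24]
65 → hit
28 → fault, frames [65, 24, 28]
65 → hit
70 → fault, frames [65, 24, 28, 70]
28 → hit
70 → hit
65 → hit
28 → hit
73 → fault, evict 24, frames [65, 28, 70, 73]
28 → hit
73 → hit
65 → hit
73 → hit
28 → hit
Hits: 11.

11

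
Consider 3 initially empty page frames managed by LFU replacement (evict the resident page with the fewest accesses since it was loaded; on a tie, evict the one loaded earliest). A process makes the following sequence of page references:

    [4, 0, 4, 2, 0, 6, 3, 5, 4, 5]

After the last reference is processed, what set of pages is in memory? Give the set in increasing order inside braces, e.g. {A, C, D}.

{0, 4, 5}

4: miss, frames [4]
0: miss, frames [4, 0]
4: hit
2: miss, frames [4, 0, 2]
0: hit
6: miss, evict 2, frames [4, 0, 6]
3: miss, evict 6, frames [4, 0, 3]
5: miss, evict 3, frames [4, 0, 5]
4: hit
5: hit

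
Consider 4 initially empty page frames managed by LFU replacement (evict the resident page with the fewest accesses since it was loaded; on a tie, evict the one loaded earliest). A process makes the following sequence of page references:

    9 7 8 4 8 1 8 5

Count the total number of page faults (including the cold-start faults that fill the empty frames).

6

9 → fault, frames {9}
7 → fault, frames {9,7}
8 → fault, frames {9,7,8}
4 → fault, frames {9,7,8,4}
8 → hit
1 → fault, evict 9, frames {7,8,4,1}
8 → hit
5 → fault, evict 7, frames {8,4,1,5}
Page faults: 6.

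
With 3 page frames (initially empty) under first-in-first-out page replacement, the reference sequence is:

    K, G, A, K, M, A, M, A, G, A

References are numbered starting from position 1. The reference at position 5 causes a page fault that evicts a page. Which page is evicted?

pos 1: K → miss, frames [K]
pos 2: G → miss, frames [K, G]
pos 3: A → miss, frames [K, G, A]
pos 4: K → hit
pos 5: M → miss, evict K, frames [G, A, M]
At position 5, page K is evicted.

K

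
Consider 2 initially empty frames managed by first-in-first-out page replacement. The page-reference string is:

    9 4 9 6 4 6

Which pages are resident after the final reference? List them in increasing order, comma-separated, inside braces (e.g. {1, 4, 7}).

9 → fault, frames {9}
4 → fault, frames {9,4}
9 → hit
6 → fault, evict 9, frames {4,6}
4 → hit
6 → hit

{4, 6}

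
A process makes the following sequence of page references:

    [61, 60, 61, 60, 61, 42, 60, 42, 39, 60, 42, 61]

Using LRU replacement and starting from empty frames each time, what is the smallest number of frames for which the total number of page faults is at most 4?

f=1: 12 faults
f=2: 8 faults
f=3: 5 faults
f=4: 4 faults
Smallest f with faults ≤ 4 is 4.

4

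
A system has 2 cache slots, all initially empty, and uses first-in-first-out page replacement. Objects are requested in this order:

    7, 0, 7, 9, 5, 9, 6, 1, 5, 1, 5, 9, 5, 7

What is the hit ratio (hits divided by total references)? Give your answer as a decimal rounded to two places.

7 -> miss, frames {7}
0 -> miss, frames {7,0}
7 -> hit
9 -> miss, evict 7, frames {0,9}
5 -> miss, evict 0, frames {9,5}
9 -> hit
6 -> miss, evict 9, frames {5,6}
1 -> miss, evict 5, frames {6,1}
5 -> miss, evict 6, frames {1,5}
1 -> hit
5 -> hit
9 -> miss, evict 1, frames {5,9}
5 -> hit
7 -> miss, evict 5, frames {9,7}
Hits: 5 of 14 references → 5/14 = 0.3571.

0.36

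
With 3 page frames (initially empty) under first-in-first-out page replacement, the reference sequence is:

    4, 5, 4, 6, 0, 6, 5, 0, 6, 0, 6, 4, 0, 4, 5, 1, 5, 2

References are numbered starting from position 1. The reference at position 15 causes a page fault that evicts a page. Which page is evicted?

pos 1: 4: fault, frames (4)
pos 2: 5: fault, frames (4 5)
pos 3: 4: hit
pos 4: 6: fault, frames (4 5 6)
pos 5: 0: fault, evict 4, frames (5 6 0)
pos 6: 6: hit
pos 7: 5: hit
pos 8: 0: hit
pos 9: 6: hit
pos 10: 0: hit
pos 11: 6: hit
pos 12: 4: fault, evict 5, frames (6 0 4)
pos 13: 0: hit
pos 14: 4: hit
pos 15: 5: fault, evict 6, frames (0 4 5)
At position 15, page 6 is evicted.

6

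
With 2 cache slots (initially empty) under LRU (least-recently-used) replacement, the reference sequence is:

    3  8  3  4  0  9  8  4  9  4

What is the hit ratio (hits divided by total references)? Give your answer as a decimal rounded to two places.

0.20

3 -> miss, frames {3}
8 -> miss, frames {3,8}
3 -> hit
4 -> miss, evict 8, frames {3,4}
0 -> miss, evict 3, frames {4,0}
9 -> miss, evict 4, frames {0,9}
8 -> miss, evict 0, frames {9,8}
4 -> miss, evict 9, frames {8,4}
9 -> miss, evict 8, frames {4,9}
4 -> hit
Hits: 2 of 10 references → 2/10 = 0.2000.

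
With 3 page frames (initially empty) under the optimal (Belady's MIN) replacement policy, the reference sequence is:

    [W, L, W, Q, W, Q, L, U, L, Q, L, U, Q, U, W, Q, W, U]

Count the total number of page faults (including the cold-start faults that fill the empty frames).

W → fault, frames {W}
L → fault, frames {W,L}
W → hit
Q → fault, frames {W,L,Q}
W → hit
Q → hit
L → hit
U → fault, evict W, frames {L,Q,U}
L → hit
Q → hit
L → hit
U → hit
Q → hit
U → hit
W → fault, evict L, frames {Q,U,W}
Q → hit
W → hit
U → hit
Page faults: 5.

5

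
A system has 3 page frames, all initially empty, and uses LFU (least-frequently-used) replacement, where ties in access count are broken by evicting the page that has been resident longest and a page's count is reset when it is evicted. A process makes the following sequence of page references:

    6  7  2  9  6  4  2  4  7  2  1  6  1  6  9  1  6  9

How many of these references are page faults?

16

6 → fault, frames (6)
7 → fault, frames (6 7)
2 → fault, frames (6 7 2)
9 → fault, evict 6, frames (7 2 9)
6 → fault, evict 7, frames (2 9 6)
4 → fault, evict 2, frames (9 6 4)
2 → fault, evict 9, frames (6 4 2)
4 → hit
7 → fault, evict 6, frames (4 2 7)
2 → hit
1 → fault, evict 7, frames (4 2 1)
6 → fault, evict 1, frames (4 2 6)
1 → fault, evict 6, frames (4 2 1)
6 → fault, evict 1, frames (4 2 6)
9 → fault, evict 6, frames (4 2 9)
1 → fault, evict 9, frames (4 2 1)
6 → fault, evict 1, frames (4 2 6)
9 → fault, evict 6, frames (4 2 9)
Page faults: 16.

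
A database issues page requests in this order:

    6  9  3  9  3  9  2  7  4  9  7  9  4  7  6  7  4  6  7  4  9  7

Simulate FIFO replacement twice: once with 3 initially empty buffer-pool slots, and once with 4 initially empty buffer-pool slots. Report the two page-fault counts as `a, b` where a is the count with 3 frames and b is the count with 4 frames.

3 frames: F F F . . . F F F F . . . . F F F . . . F . → 11 faults.
4 frames: F F F . . . F F F F . . . . F . . . . . . . → 8 faults.
8 < 11: adding a frame reduced faults, as is typical.

11, 8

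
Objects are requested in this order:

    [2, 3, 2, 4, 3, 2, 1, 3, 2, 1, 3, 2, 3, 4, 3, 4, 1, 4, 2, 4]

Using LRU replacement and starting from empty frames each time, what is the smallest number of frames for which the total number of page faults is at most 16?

2

f=1: 20 faults
f=2: 14 faults
f=3: 7 faults
f=4: 4 faults
Smallest f with faults ≤ 16 is 2.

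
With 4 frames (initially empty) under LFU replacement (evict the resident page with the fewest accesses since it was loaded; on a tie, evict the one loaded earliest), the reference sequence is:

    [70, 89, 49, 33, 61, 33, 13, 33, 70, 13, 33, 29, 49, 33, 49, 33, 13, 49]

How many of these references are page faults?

9

70: fault, frames (70)
89: fault, frames (70 89)
49: fault, frames (70 89 49)
33: fault, frames (70 89 49 33)
61: fault, evict 70, frames (89 49 33 61)
33: hit
13: fault, evict 89, frames (49 33 61 13)
33: hit
70: fault, evict 49, frames (33 61 13 70)
13: hit
33: hit
29: fault, evict 61, frames (33 13 70 29)
49: fault, evict 70, frames (33 13 29 49)
33: hit
49: hit
33: hit
13: hit
49: hit
Page faults: 9.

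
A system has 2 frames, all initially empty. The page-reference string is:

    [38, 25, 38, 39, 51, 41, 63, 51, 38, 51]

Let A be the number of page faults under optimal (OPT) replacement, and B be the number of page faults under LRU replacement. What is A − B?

Under OPT: F F . F F F F . F . → 7 faults.
Under LRU: F F . F F F F F F . → 8 faults.
A − B = 7 − 8 = -1.

-1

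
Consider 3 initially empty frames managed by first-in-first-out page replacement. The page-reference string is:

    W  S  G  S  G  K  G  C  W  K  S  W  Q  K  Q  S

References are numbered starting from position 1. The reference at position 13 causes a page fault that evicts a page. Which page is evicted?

pos 1: W -> fault, frames (W)
pos 2: S -> fault, frames (W S)
pos 3: G -> fault, frames (W S G)
pos 4: S -> hit
pos 5: G -> hit
pos 6: K -> fault, evict W, frames (S G K)
pos 7: G -> hit
pos 8: C -> fault, evict S, frames (G K C)
pos 9: W -> fault, evict G, frames (K C W)
pos 10: K -> hit
pos 11: S -> fault, evict K, frames (C W S)
pos 12: W -> hit
pos 13: Q -> fault, evict C, frames (W S Q)
At position 13, page C is evicted.

C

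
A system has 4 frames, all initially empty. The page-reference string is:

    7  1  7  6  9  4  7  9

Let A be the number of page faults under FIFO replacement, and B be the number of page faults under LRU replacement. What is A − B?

Under FIFO: F F . F F F F . → 6 faults.
Under LRU: F F . F F F . . → 5 faults.
A − B = 6 − 5 = 1.

1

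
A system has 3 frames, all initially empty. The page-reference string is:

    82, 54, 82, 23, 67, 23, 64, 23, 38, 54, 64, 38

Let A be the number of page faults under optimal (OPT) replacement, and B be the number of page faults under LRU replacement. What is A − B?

Under OPT: F F . F F . F . F . . . → 6 faults.
Under LRU: F F . F F . F . F F F . → 8 faults.
A − B = 6 − 8 = -2.

-2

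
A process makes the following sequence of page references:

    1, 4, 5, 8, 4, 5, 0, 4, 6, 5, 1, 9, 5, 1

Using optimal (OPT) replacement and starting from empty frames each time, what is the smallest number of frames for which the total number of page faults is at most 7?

f=1: 14 faults
f=2: 11 faults
f=3: 8 faults
f=4: 7 faults
f=5: 7 faults
f=6: 7 faults
f=7: 7 faults
Smallest f with faults ≤ 7 is 4.

4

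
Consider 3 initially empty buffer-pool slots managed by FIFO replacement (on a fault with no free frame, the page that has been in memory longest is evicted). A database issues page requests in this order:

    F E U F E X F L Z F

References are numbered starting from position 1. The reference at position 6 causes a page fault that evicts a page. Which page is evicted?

F

pos 1: F → fault, frames [F]
pos 2: E → fault, frames [F, E]
pos 3: U → fault, frames [F, E, U]
pos 4: F → hit
pos 5: E → hit
pos 6: X → fault, evict F, frames [E, U, X]
At position 6, page F is evicted.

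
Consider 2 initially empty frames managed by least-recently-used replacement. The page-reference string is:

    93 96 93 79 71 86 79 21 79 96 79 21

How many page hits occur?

93: fault, frames [93]
96: fault, frames [93, 96]
93: hit
79: fault, evict 96, frames [93, 79]
71: fault, evict 93, frames [79, 71]
86: fault, evict 79, frames [71, 86]
79: fault, evict 71, frames [86, 79]
21: fault, evict 86, frames [79, 21]
79: hit
96: fault, evict 21, frames [79, 96]
79: hit
21: fault, evict 96, frames [79, 21]
Hits: 3.

3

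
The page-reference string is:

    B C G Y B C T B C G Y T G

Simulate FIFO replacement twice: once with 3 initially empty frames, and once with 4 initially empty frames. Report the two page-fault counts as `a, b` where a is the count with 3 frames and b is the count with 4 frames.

3 frames: F F F F F F F . . F F . . → 9 faults.
4 frames: F F F F . . F F F F F F . → 10 faults.
10 > 9: adding a frame increased faults — Belady's anomaly.

9, 10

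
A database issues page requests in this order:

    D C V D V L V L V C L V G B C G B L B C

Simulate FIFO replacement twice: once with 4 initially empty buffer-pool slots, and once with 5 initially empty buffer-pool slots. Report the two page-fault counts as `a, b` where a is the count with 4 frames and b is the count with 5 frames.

7, 6

4 frames: F F F . . F . . . . . . F F F . . . . . → 7 faults.
5 frames: F F F . . F . . . . . . F F . . . . . . → 6 faults.
6 < 7: adding a frame reduced faults, as is typical.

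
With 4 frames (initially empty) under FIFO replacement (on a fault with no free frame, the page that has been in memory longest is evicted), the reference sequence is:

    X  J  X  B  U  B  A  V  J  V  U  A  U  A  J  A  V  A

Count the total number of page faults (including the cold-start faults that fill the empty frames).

X → miss, frames {X}
J → miss, frames {X,J}
X → hit
B → miss, frames {X,J,B}
U → miss, frames {X,J,B,U}
B → hit
A → miss, evict X, frames {J,B,U,A}
V → miss, evict J, frames {B,U,A,V}
J → miss, evict B, frames {U,A,V,J}
V → hit
U → hit
A → hit
U → hit
A → hit
J → hit
A → hit
V → hit
A → hit
Page faults: 7.

7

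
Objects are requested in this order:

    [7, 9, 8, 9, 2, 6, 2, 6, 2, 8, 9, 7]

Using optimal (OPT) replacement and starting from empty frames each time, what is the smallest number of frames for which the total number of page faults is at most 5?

5

f=1: 12 faults
f=2: 8 faults
f=3: 7 faults
f=4: 6 faults
f=5: 5 faults
Smallest f with faults ≤ 5 is 5.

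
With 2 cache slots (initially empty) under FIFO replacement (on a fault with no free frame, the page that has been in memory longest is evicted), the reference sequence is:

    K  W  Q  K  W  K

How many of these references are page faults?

K: fault, frames {K}
W: fault, frames {K,W}
Q: fault, evict K, frames {W,Q}
K: fault, evict W, frames {Q,K}
W: fault, evict Q, frames {K,W}
K: hit
Page faults: 5.

5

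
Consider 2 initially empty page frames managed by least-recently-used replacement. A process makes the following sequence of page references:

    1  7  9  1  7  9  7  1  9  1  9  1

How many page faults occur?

1: miss, frames (1)
7: miss, frames (1 7)
9: miss, evict 1, frames (7 9)
1: miss, evict 7, frames (9 1)
7: miss, evict 9, frames (1 7)
9: miss, evict 1, frames (7 9)
7: hit
1: miss, evict 9, frames (7 1)
9: miss, evict 7, frames (1 9)
1: hit
9: hit
1: hit
Page faults: 8.

8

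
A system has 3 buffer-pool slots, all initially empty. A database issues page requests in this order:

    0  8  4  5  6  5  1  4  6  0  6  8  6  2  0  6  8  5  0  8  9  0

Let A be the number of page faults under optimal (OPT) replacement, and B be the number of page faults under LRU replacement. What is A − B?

Under OPT: F F F F F . F . . F . F . F . . F F . . F . → 12 faults.
Under LRU: F F F F F . F F F F . F . F F . F F F . F . → 16 faults.
A − B = 12 − 16 = -4.

-4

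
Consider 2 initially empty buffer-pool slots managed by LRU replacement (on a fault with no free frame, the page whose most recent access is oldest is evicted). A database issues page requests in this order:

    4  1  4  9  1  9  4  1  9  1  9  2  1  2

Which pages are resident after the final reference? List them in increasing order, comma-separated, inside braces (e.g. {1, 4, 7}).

{1, 2}

4 → miss, frames (4)
1 → miss, frames (4 1)
4 → hit
9 → miss, evict 1, frames (4 9)
1 → miss, evict 4, frames (9 1)
9 → hit
4 → miss, evict 1, frames (9 4)
1 → miss, evict 9, frames (4 1)
9 → miss, evict 4, frames (1 9)
1 → hit
9 → hit
2 → miss, evict 1, frames (9 2)
1 → miss, evict 9, frames (2 1)
2 → hit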